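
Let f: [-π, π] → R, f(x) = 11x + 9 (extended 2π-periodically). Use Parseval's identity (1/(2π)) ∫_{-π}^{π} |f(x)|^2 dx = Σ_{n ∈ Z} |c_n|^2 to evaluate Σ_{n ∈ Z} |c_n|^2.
Σ |c_n|^2 = 121π^2/3 + 81

Expand and integrate term by term over [-π, π]:
  ∫ (11x)^2 dx = 121·(2π^3/3); ∫ 2·11·(9)·x dx = 0 (odd integrand); ∫ 9^2 dx = 81·2π.
So (1/(2π)) ∫_{-π}^{π} (11x + 9)^2 dx = 121π^2/3 + 81 = 121π^2/3 + 81.
Parseval ⇒ Σ |c_n|^2 = 121π^2/3 + 81.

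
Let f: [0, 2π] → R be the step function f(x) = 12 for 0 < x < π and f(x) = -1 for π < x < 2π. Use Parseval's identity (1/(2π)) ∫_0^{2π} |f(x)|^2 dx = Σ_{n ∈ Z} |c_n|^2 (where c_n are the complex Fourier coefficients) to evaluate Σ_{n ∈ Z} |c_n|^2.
Σ |c_n|^2 = 145/2

Parseval equates the L^2 energy of f (normalised by 1/(2π)) with the ℓ^2 sum of its Fourier coefficients: (1/(2π)) ∫_0^{2π} |f|^2 = Σ |c_n|^2.
Compute the left side: (1/(2π)) [∫_0^π 12^2 dx + ∫_π^{2π} (-1)^2 dx] = (1/(2π)) · (144π + 1π) = (144 + 1)/2 = 145/2.
So Σ_{n ∈ Z} |c_n|^2 = 145/2.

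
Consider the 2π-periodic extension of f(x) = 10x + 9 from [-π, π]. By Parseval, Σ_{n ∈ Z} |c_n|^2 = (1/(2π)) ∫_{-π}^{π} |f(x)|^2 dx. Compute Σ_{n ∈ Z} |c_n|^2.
Σ |c_n|^2 = 100π^2/3 + 81

Expand and integrate term by term over [-π, π]:
  ∫ (10x)^2 dx = 100·(2π^3/3); ∫ 2·10·(9)·x dx = 0 (odd integrand); ∫ 9^2 dx = 81·2π.
So (1/(2π)) ∫_{-π}^{π} (10x + 9)^2 dx = 100π^2/3 + 81 = 100π^2/3 + 81.
Parseval ⇒ Σ |c_n|^2 = 100π^2/3 + 81.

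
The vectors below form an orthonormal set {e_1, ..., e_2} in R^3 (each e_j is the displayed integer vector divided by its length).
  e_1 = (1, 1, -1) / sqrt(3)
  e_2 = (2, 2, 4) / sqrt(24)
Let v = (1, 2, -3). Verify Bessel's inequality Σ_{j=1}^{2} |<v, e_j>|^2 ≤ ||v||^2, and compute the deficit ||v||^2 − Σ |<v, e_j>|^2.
Σ |<v, e_j>|^2 = 27/2; ||v||^2 = 14; deficit = 1/2

Write each e_j = u_j / sqrt(<u_j, u_j>) where u_j is the displayed integer vector. Then <v, e_j> = <v, u_j> / sqrt(<u_j, u_j>), so |<v, e_j>|^2 = <v, u_j>^2 / <u_j, u_j>.
Coefficients: <v, e_1> = 6/sqrt(3), <v, e_2> = -6/sqrt(24).
Square and sum: Σ |<v, e_j>|^2 = 27/2.
Compute ||v||^2 = v·v = 14.
Deficit = 14 − 27/2 = 1/2 ≥ 0, confirming Bessel's inequality. (The deficit equals ||v − Σ <v,e_j> e_j||^2, the squared distance from v to span{e_j}.)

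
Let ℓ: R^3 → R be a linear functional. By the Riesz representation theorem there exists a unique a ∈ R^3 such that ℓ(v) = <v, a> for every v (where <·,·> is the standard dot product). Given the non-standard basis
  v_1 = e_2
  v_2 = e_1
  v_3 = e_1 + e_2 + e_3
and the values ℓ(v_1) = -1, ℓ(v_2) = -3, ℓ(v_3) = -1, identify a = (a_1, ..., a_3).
a = (-3, -1, 3)

Write a = (a_1, ..., a_3) in the standard basis. For each basis vector v_i, ℓ(v_i) = <v_i, a> is a linear equation in the a_j's. Collect the n equations into a matrix system V a = ℓ, where row i of V is v_i (expressed in the standard basis). Since V is invertible (lower-triangular with 1s on the diagonal, up to permutation), solve by back-substitution:
  V =
[[0, 1, 0],
 [1, 0, 0],
 [1, 1, 1]]
  V a = (-1, -3, -1)
Solving gives a = (-3, -1, 3).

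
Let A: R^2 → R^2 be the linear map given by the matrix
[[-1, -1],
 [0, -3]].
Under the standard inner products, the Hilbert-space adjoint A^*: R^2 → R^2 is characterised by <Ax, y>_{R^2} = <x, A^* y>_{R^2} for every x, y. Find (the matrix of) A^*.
A^* = A^T =
[[-1, 0],
 [-1, -3]]

For real matrices with standard dot products, the defining identity <Ax, y> = <x, A^* y> gives (Ax)^T y = x^T (A^*) y, i.e. x^T A^T y = x^T (A^*) y. Since this holds for all x, y, we must have A^* = A^T. Therefore
A^* =
[[-1, 0],
 [-1, -3]].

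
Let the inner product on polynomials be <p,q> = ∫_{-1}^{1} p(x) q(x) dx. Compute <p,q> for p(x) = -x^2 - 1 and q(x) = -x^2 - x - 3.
<p,q> = 136/15

Expand the product: p(x)·q(x) = x^4 + x^3 + 4*x^2 + x + 3.
∫_{-1}^{1} of each monomial x^k gives [2/(k+1) if k even, 0 if k odd]. Integrating term-by-term (or equivalently evaluating the antiderivative F(x) = x^5/5 + x^4/4 + 4*x^3/3 + x^2/2 + 3*x at the endpoints):
  F(1) − F(−1) = 317/60 − (-227/60) = 136/15.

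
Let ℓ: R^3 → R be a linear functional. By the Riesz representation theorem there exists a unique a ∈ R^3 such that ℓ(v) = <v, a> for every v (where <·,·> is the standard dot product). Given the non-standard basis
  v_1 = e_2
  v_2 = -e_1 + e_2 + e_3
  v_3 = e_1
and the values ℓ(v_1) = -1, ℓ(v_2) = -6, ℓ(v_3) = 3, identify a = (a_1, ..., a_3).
a = (3, -1, -2)

Write a = (a_1, ..., a_3) in the standard basis. For each basis vector v_i, ℓ(v_i) = <v_i, a> is a linear equation in the a_j's. Collect the n equations into a matrix system V a = ℓ, where row i of V is v_i (expressed in the standard basis). Since V is invertible (lower-triangular with 1s on the diagonal, up to permutation), solve by back-substitution:
  V =
[[0, 1, 0],
 [-1, 1, 1],
 [1, 0, 0]]
  V a = (-1, -6, 3)
Solving gives a = (3, -1, -2).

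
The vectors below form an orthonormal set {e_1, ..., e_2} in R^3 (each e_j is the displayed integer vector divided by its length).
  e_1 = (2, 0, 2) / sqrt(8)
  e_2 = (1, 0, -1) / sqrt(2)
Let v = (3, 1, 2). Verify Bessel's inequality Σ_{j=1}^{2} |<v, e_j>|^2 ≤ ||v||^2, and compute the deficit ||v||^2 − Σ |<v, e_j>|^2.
Σ |<v, e_j>|^2 = 13; ||v||^2 = 14; deficit = 1

Write each e_j = u_j / sqrt(<u_j, u_j>) where u_j is the displayed integer vector. Then <v, e_j> = <v, u_j> / sqrt(<u_j, u_j>), so |<v, e_j>|^2 = <v, u_j>^2 / <u_j, u_j>.
Coefficients: <v, e_1> = 10/sqrt(8), <v, e_2> = 1/sqrt(2).
Square and sum: Σ |<v, e_j>|^2 = 13.
Compute ||v||^2 = v·v = 14.
Deficit = 14 − 13 = 1 ≥ 0, confirming Bessel's inequality. (The deficit equals ||v − Σ <v,e_j> e_j||^2, the squared distance from v to span{e_j}.)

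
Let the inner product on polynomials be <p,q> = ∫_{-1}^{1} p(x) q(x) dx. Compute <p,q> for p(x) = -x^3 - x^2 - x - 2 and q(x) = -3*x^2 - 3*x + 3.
<p,q> = -28/5

Expand the product: p(x)·q(x) = 3*x^5 + 6*x^4 + 3*x^3 + 6*x^2 + 3*x - 6.
∫_{-1}^{1} of each monomial x^k gives [2/(k+1) if k even, 0 if k odd]. Integrating term-by-term (or equivalently evaluating the antiderivative F(x) = x^6/2 + 6*x^5/5 + 3*x^4/4 + 2*x^3 + 3*x^2/2 - 6*x at the endpoints):
  F(1) − F(−1) = -1/20 − (111/20) = -28/5.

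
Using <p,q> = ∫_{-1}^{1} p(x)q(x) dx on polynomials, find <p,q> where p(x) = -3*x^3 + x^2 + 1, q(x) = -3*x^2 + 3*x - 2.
<p,q> = -182/15

Expand the product: p(x)·q(x) = 9*x^5 - 12*x^4 + 9*x^3 - 5*x^2 + 3*x - 2.
∫_{-1}^{1} of each monomial x^k gives [2/(k+1) if k even, 0 if k odd]. Integrating term-by-term (or equivalently evaluating the antiderivative F(x) = 3*x^6/2 - 12*x^5/5 + 9*x^4/4 - 5*x^3/3 + 3*x^2/2 - 2*x at the endpoints):
  F(1) − F(−1) = -49/60 − (679/60) = -182/15.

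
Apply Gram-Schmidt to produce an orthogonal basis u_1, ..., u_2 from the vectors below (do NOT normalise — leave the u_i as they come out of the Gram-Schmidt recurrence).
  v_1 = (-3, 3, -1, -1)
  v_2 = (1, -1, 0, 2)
Orthogonal basis:
  u_1 = (-3, 3, -1, -1)
  u_2 = (-1/5, 1/5, -2/5, 8/5)

Apply the Gram-Schmidt recurrence
  u_1 = v_1
  u_i = v_i − Σ_{j<i} ((v_i · u_j) / (u_j · u_j)) · u_j.

Step by step this gives:
  u_1 = (-3, 3, -1, -1)
  u_2 = (-1/5, 1/5, -2/5, 8/5)

Orthogonality check:
  u_2 · u_1 = 0 (should be 0)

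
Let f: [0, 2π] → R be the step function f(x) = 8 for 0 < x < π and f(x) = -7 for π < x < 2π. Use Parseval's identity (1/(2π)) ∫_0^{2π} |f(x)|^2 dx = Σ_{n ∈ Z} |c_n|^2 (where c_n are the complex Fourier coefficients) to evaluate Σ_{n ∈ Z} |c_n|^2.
Σ |c_n|^2 = 113/2

Parseval equates the L^2 energy of f (normalised by 1/(2π)) with the ℓ^2 sum of its Fourier coefficients: (1/(2π)) ∫_0^{2π} |f|^2 = Σ |c_n|^2.
Compute the left side: (1/(2π)) [∫_0^π 8^2 dx + ∫_π^{2π} (-7)^2 dx] = (1/(2π)) · (64π + 49π) = (64 + 49)/2 = 113/2.
So Σ_{n ∈ Z} |c_n|^2 = 113/2.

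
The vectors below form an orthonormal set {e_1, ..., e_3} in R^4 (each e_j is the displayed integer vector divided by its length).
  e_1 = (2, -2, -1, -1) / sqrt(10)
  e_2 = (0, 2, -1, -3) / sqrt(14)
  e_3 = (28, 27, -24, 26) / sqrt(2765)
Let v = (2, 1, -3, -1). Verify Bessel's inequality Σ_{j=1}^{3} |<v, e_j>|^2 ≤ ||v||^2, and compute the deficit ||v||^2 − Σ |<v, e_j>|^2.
Σ |<v, e_j>|^2 = 1121/79; ||v||^2 = 15; deficit = 64/79

Write each e_j = u_j / sqrt(<u_j, u_j>) where u_j is the displayed integer vector. Then <v, e_j> = <v, u_j> / sqrt(<u_j, u_j>), so |<v, e_j>|^2 = <v, u_j>^2 / <u_j, u_j>.
Coefficients: <v, e_1> = 6/sqrt(10), <v, e_2> = 8/sqrt(14), <v, e_3> = 129/sqrt(2765).
Square and sum: Σ |<v, e_j>|^2 = 1121/79.
Compute ||v||^2 = v·v = 15.
Deficit = 15 − 1121/79 = 64/79 ≥ 0, confirming Bessel's inequality. (The deficit equals ||v − Σ <v,e_j> e_j||^2, the squared distance from v to span{e_j}.)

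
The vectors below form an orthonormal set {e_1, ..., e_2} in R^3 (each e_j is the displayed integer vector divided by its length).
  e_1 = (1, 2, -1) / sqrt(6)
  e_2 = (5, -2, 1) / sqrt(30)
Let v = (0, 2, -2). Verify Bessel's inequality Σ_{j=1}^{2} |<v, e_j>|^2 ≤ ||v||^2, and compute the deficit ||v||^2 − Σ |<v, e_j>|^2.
Σ |<v, e_j>|^2 = 36/5; ||v||^2 = 8; deficit = 4/5

Write each e_j = u_j / sqrt(<u_j, u_j>) where u_j is the displayed integer vector. Then <v, e_j> = <v, u_j> / sqrt(<u_j, u_j>), so |<v, e_j>|^2 = <v, u_j>^2 / <u_j, u_j>.
Coefficients: <v, e_1> = 6/sqrt(6), <v, e_2> = -6/sqrt(30).
Square and sum: Σ |<v, e_j>|^2 = 36/5.
Compute ||v||^2 = v·v = 8.
Deficit = 8 − 36/5 = 4/5 ≥ 0, confirming Bessel's inequality. (The deficit equals ||v − Σ <v,e_j> e_j||^2, the squared distance from v to span{e_j}.)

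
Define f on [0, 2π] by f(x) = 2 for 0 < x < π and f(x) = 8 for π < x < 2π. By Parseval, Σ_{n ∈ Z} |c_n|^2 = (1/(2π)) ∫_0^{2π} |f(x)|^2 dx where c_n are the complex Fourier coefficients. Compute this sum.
Σ |c_n|^2 = 34

Parseval equates the L^2 energy of f (normalised by 1/(2π)) with the ℓ^2 sum of its Fourier coefficients: (1/(2π)) ∫_0^{2π} |f|^2 = Σ |c_n|^2.
Compute the left side: (1/(2π)) [∫_0^π 2^2 dx + ∫_π^{2π} 8^2 dx] = (1/(2π)) · (4π + 64π) = (4 + 64)/2 = 34.
So Σ_{n ∈ Z} |c_n|^2 = 34.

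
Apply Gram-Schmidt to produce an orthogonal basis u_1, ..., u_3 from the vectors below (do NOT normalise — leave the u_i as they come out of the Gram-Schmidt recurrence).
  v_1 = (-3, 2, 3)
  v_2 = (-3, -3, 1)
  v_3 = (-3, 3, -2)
Orthogonal basis:
  u_1 = (-3, 2, 3)
  u_2 = (-24/11, -39/11, 2/11)
  u_3 = (-891/382, 243/191, -1215/382)

Apply the Gram-Schmidt recurrence
  u_1 = v_1
  u_i = v_i − Σ_{j<i} ((v_i · u_j) / (u_j · u_j)) · u_j.

Step by step this gives:
  u_1 = (-3, 2, 3)
  u_2 = (-24/11, -39/11, 2/11)
  u_3 = (-891/382, 243/191, -1215/382)

Orthogonality check:
  u_2 · u_1 = 0 (should be 0)
  u_3 · u_1 = 0 (should be 0)
  u_3 · u_2 = 0 (should be 0)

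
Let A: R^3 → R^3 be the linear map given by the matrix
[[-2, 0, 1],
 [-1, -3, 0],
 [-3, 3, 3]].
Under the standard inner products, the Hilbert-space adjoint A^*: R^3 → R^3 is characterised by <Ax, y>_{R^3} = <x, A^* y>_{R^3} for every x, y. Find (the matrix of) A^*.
A^* = A^T =
[[-2, -1, -3],
 [0, -3, 3],
 [1, 0, 3]]

For real matrices with standard dot products, the defining identity <Ax, y> = <x, A^* y> gives (Ax)^T y = x^T (A^*) y, i.e. x^T A^T y = x^T (A^*) y. Since this holds for all x, y, we must have A^* = A^T. Therefore
A^* =
[[-2, -1, -3],
 [0, -3, 3],
 [1, 0, 3]].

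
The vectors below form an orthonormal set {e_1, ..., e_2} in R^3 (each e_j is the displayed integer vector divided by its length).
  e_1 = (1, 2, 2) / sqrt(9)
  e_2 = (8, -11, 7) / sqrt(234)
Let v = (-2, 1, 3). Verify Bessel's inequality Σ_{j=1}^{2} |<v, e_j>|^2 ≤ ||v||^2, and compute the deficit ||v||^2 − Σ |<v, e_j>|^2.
Σ |<v, e_j>|^2 = 54/13; ||v||^2 = 14; deficit = 128/13

Write each e_j = u_j / sqrt(<u_j, u_j>) where u_j is the displayed integer vector. Then <v, e_j> = <v, u_j> / sqrt(<u_j, u_j>), so |<v, e_j>|^2 = <v, u_j>^2 / <u_j, u_j>.
Coefficients: <v, e_1> = 6/sqrt(9), <v, e_2> = -6/sqrt(234).
Square and sum: Σ |<v, e_j>|^2 = 54/13.
Compute ||v||^2 = v·v = 14.
Deficit = 14 − 54/13 = 128/13 ≥ 0, confirming Bessel's inequality. (The deficit equals ||v − Σ <v,e_j> e_j||^2, the squared distance from v to span{e_j}.)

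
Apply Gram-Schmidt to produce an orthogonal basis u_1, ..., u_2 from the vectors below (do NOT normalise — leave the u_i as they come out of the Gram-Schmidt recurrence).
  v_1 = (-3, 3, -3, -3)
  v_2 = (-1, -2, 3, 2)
Orthogonal basis:
  u_1 = (-3, 3, -3, -3)
  u_2 = (-5/2, -1/2, 3/2, 1/2)

Apply the Gram-Schmidt recurrence
  u_1 = v_1
  u_i = v_i − Σ_{j<i} ((v_i · u_j) / (u_j · u_j)) · u_j.

Step by step this gives:
  u_1 = (-3, 3, -3, -3)
  u_2 = (-5/2, -1/2, 3/2, 1/2)

Orthogonality check:
  u_2 · u_1 = 0 (should be 0)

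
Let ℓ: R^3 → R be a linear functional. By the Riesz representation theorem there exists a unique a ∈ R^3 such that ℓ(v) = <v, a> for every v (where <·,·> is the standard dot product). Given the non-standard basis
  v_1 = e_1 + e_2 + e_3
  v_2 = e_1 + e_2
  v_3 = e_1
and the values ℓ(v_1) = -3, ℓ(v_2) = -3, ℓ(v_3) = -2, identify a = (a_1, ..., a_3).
a = (-2, -1, 0)

Write a = (a_1, ..., a_3) in the standard basis. For each basis vector v_i, ℓ(v_i) = <v_i, a> is a linear equation in the a_j's. Collect the n equations into a matrix system V a = ℓ, where row i of V is v_i (expressed in the standard basis). Since V is invertible (lower-triangular with 1s on the diagonal, up to permutation), solve by back-substitution:
  V =
[[1, 1, 1],
 [1, 1, 0],
 [1, 0, 0]]
  V a = (-3, -3, -2)
Solving gives a = (-2, -1, 0).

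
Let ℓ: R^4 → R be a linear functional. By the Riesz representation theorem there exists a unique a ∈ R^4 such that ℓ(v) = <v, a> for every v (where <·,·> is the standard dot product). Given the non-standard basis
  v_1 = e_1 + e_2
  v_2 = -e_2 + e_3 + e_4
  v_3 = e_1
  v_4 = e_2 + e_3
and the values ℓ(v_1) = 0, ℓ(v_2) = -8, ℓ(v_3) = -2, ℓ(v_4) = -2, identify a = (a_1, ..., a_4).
a = (-2, 2, -4, -2)

Write a = (a_1, ..., a_4) in the standard basis. For each basis vector v_i, ℓ(v_i) = <v_i, a> is a linear equation in the a_j's. Collect the n equations into a matrix system V a = ℓ, where row i of V is v_i (expressed in the standard basis). Since V is invertible (lower-triangular with 1s on the diagonal, up to permutation), solve by back-substitution:
  V =
[[1, 1, 0, 0],
 [0, -1, 1, 1],
 [1, 0, 0, 0],
 [0, 1, 1, 0]]
  V a = (0, -8, -2, -2)
Solving gives a = (-2, 2, -4, -2).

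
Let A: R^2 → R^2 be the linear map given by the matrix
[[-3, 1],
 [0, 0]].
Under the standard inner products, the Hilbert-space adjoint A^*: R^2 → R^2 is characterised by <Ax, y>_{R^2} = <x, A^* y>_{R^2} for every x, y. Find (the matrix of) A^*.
A^* = A^T =
[[-3, 0],
 [1, 0]]

For real matrices with standard dot products, the defining identity <Ax, y> = <x, A^* y> gives (Ax)^T y = x^T (A^*) y, i.e. x^T A^T y = x^T (A^*) y. Since this holds for all x, y, we must have A^* = A^T. Therefore
A^* =
[[-3, 0],
 [1, 0]].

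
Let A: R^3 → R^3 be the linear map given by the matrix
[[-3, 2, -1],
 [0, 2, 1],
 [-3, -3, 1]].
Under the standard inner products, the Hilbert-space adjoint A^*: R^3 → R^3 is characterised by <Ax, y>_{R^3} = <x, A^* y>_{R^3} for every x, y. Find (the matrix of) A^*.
A^* = A^T =
[[-3, 0, -3],
 [2, 2, -3],
 [-1, 1, 1]]

For real matrices with standard dot products, the defining identity <Ax, y> = <x, A^* y> gives (Ax)^T y = x^T (A^*) y, i.e. x^T A^T y = x^T (A^*) y. Since this holds for all x, y, we must have A^* = A^T. Therefore
A^* =
[[-3, 0, -3],
 [2, 2, -3],
 [-1, 1, 1]].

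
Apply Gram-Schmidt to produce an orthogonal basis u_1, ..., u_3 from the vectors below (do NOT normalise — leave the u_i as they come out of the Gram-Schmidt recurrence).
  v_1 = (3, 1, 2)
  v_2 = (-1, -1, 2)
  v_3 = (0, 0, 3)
Orthogonal basis:
  u_1 = (3, 1, 2)
  u_2 = (-1, -1, 2)
  u_3 = (-2/7, 4/7, 1/7)

Apply the Gram-Schmidt recurrence
  u_1 = v_1
  u_i = v_i − Σ_{j<i} ((v_i · u_j) / (u_j · u_j)) · u_j.

Step by step this gives:
  u_1 = (3, 1, 2)
  u_2 = (-1, -1, 2)
  u_3 = (-2/7, 4/7, 1/7)

Orthogonality check:
  u_2 · u_1 = 0 (should be 0)
  u_3 · u_1 = 0 (should be 0)
  u_3 · u_2 = 0 (should be 0)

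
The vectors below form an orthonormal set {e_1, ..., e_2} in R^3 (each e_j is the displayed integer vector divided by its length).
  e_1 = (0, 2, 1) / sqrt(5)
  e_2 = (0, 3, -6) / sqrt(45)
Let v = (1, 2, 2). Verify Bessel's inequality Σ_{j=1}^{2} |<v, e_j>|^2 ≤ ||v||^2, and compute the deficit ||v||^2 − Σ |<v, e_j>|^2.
Σ |<v, e_j>|^2 = 8; ||v||^2 = 9; deficit = 1

Write each e_j = u_j / sqrt(<u_j, u_j>) where u_j is the displayed integer vector. Then <v, e_j> = <v, u_j> / sqrt(<u_j, u_j>), so |<v, e_j>|^2 = <v, u_j>^2 / <u_j, u_j>.
Coefficients: <v, e_1> = 6/sqrt(5), <v, e_2> = -6/sqrt(45).
Square and sum: Σ |<v, e_j>|^2 = 8.
Compute ||v||^2 = v·v = 9.
Deficit = 9 − 8 = 1 ≥ 0, confirming Bessel's inequality. (The deficit equals ||v − Σ <v,e_j> e_j||^2, the squared distance from v to span{e_j}.)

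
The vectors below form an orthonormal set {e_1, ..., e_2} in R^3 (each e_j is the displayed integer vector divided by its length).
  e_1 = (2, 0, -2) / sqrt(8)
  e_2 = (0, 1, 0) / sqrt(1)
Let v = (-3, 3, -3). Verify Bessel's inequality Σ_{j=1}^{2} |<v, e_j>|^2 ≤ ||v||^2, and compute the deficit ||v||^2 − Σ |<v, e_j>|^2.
Σ |<v, e_j>|^2 = 9; ||v||^2 = 27; deficit = 18

Write each e_j = u_j / sqrt(<u_j, u_j>) where u_j is the displayed integer vector. Then <v, e_j> = <v, u_j> / sqrt(<u_j, u_j>), so |<v, e_j>|^2 = <v, u_j>^2 / <u_j, u_j>.
Coefficients: <v, e_1> = 0/sqrt(8), <v, e_2> = 3/sqrt(1).
Square and sum: Σ |<v, e_j>|^2 = 9.
Compute ||v||^2 = v·v = 27.
Deficit = 27 − 9 = 18 ≥ 0, confirming Bessel's inequality. (The deficit equals ||v − Σ <v,e_j> e_j||^2, the squared distance from v to span{e_j}.)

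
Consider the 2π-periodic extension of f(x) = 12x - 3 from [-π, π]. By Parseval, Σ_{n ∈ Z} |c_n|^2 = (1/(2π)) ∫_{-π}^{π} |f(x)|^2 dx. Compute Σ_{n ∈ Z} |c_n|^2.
Σ |c_n|^2 = 48π^2 + 9

Expand and integrate term by term over [-π, π]:
  ∫ (12x)^2 dx = 144·(2π^3/3); ∫ 2·12·(-3)·x dx = 0 (odd integrand); ∫ (-3)^2 dx = 9·2π.
So (1/(2π)) ∫_{-π}^{π} (12x - 3)^2 dx = 144π^2/3 + 9 = 48π^2 + 9.
Parseval ⇒ Σ |c_n|^2 = 48π^2 + 9.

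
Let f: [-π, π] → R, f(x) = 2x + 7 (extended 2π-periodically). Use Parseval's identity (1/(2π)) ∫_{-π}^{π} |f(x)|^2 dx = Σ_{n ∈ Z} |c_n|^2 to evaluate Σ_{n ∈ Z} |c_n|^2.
Σ |c_n|^2 = 4π^2/3 + 49

Expand and integrate term by term over [-π, π]:
  ∫ (2x)^2 dx = 4·(2π^3/3); ∫ 2·2·(7)·x dx = 0 (odd integrand); ∫ 7^2 dx = 49·2π.
So (1/(2π)) ∫_{-π}^{π} (2x + 7)^2 dx = 4π^2/3 + 49 = 4π^2/3 + 49.
Parseval ⇒ Σ |c_n|^2 = 4π^2/3 + 49.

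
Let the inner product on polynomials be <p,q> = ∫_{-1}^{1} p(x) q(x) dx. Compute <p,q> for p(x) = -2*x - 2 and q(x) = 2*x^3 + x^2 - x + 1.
<p,q> = -28/5

Expand the product: p(x)·q(x) = -4*x^4 - 6*x^3 - 2.
∫_{-1}^{1} of each monomial x^k gives [2/(k+1) if k even, 0 if k odd]. Integrating term-by-term (or equivalently evaluating the antiderivative F(x) = -4*x^5/5 - 3*x^4/2 - 2*x at the endpoints):
  F(1) − F(−1) = -43/10 − (13/10) = -28/5.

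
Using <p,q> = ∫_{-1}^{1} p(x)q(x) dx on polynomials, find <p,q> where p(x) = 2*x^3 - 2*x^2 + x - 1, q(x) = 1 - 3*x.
<p,q> = -116/15

Expand the product: p(x)·q(x) = -6*x^4 + 8*x^3 - 5*x^2 + 4*x - 1.
∫_{-1}^{1} of each monomial x^k gives [2/(k+1) if k even, 0 if k odd]. Integrating term-by-term (or equivalently evaluating the antiderivative F(x) = -6*x^5/5 + 2*x^4 - 5*x^3/3 + 2*x^2 - x at the endpoints):
  F(1) − F(−1) = 2/15 − (118/15) = -116/15.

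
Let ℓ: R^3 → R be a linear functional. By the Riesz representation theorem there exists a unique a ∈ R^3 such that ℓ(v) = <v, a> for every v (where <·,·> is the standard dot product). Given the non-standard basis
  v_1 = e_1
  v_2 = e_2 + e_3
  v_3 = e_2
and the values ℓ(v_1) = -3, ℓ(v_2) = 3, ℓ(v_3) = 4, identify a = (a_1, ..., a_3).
a = (-3, 4, -1)

Write a = (a_1, ..., a_3) in the standard basis. For each basis vector v_i, ℓ(v_i) = <v_i, a> is a linear equation in the a_j's. Collect the n equations into a matrix system V a = ℓ, where row i of V is v_i (expressed in the standard basis). Since V is invertible (lower-triangular with 1s on the diagonal, up to permutation), solve by back-substitution:
  V =
[[1, 0, 0],
 [0, 1, 1],
 [0, 1, 0]]
  V a = (-3, 3, 4)
Solving gives a = (-3, 4, -1).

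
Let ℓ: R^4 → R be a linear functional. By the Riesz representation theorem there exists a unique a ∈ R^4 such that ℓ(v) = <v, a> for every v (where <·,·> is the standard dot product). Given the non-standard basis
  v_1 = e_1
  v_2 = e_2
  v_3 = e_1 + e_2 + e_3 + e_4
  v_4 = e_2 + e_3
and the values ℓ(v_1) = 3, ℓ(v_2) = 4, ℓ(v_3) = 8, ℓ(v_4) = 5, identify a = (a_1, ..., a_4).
a = (3, 4, 1, 0)

Write a = (a_1, ..., a_4) in the standard basis. For each basis vector v_i, ℓ(v_i) = <v_i, a> is a linear equation in the a_j's. Collect the n equations into a matrix system V a = ℓ, where row i of V is v_i (expressed in the standard basis). Since V is invertible (lower-triangular with 1s on the diagonal, up to permutation), solve by back-substitution:
  V =
[[1, 0, 0, 0],
 [0, 1, 0, 0],
 [1, 1, 1, 1],
 [0, 1, 1, 0]]
  V a = (3, 4, 8, 5)
Solving gives a = (3, 4, 1, 0).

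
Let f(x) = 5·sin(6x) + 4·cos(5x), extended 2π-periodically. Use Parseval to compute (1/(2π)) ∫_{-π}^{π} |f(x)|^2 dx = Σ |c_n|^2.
Σ |c_n|^2 = 41/2

Expand |f|^2 and use orthogonality of {sin(nx), cos(mx)} on [-π, π]:
  ∫_{-π}^{π} sin(nx)^2 dx = π, ∫ cos(mx)^2 dx = π, and cross terms integrate to 0.
So ∫_{-π}^{π} f(x)^2 dx = 5^2 · π + 4^2 · π = (25 + 16)π.
Divide by 2π: (25 + 16)/2 = 41/2.
By Parseval, this equals Σ |c_n|^2.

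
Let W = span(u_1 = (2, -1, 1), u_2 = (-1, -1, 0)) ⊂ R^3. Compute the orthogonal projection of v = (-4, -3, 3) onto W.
proj_W(v) = (-34/11, -43/11, 3/11)

Set up U = [u_1 | ... | u_2] ∈ R^(3×2). The projector onto W = col(U) is P = U (U^T U)^(-1) U^T.
Compute U^T U =
  [6, -1]
  [-1, 2],
and U^T v = (-2, 7).
Solve U^T U · c = U^T v for the coefficients: c = (3/11, 40/11). The projection is proj_W(v) = U c.
Check: (v - proj_W(v)) · u_1 = 0  (should be 0).
Check: (v - proj_W(v)) · u_2 = 0  (should be 0).
Result: proj_W(v) = (-34/11, -43/11, 3/11).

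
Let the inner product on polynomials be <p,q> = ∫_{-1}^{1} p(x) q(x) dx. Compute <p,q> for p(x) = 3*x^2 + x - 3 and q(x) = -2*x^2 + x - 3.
<p,q> = 214/15

Expand the product: p(x)·q(x) = -6*x^4 + x^3 - 2*x^2 - 6*x + 9.
∫_{-1}^{1} of each monomial x^k gives [2/(k+1) if k even, 0 if k odd]. Integrating term-by-term (or equivalently evaluating the antiderivative F(x) = -6*x^5/5 + x^4/4 - 2*x^3/3 - 3*x^2 + 9*x at the endpoints):
  F(1) − F(−1) = 263/60 − (-593/60) = 214/15.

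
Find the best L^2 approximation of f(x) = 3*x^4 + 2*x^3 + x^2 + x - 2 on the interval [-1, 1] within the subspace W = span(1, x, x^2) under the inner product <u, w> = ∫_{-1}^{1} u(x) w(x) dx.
g(x) = 25*x^2/7 + 11*x/5 - 79/35

The best approximation g ∈ W is the orthogonal projection of f onto W. Writing g = a_0 + a_1 x + a_2 x^2, the coefficients solve the normal equations G · a = b where
  G_{ij} = <φ_i, φ_j> and b_i = <f, φ_i>, with φ_0 = 1, φ_1 = x, φ_2 = x^2.
G =
  [2, 0, 2/3]
  [0, 2/3, 0]
  [2/3, 0, 2/5],
b = (-32/15, 22/15, -8/105).
Solving gives a_0 = -79/35, a_1 = 11/5, a_2 = 25/7, so
  g(x) = 25*x^2/7 + 11*x/5 - 79/35.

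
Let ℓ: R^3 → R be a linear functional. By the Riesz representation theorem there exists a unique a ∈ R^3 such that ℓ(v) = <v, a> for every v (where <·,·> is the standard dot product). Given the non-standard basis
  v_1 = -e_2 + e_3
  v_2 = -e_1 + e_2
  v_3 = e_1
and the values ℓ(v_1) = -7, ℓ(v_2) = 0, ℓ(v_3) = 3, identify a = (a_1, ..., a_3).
a = (3, 3, -4)

Write a = (a_1, ..., a_3) in the standard basis. For each basis vector v_i, ℓ(v_i) = <v_i, a> is a linear equation in the a_j's. Collect the n equations into a matrix system V a = ℓ, where row i of V is v_i (expressed in the standard basis). Since V is invertible (lower-triangular with 1s on the diagonal, up to permutation), solve by back-substitution:
  V =
[[0, -1, 1],
 [-1, 1, 0],
 [1, 0, 0]]
  V a = (-7, 0, 3)
Solving gives a = (3, 3, -4).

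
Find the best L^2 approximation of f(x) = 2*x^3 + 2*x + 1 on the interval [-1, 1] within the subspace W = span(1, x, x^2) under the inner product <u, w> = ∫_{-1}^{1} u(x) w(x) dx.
g(x) = 16*x/5 + 1

The best approximation g ∈ W is the orthogonal projection of f onto W. Writing g = a_0 + a_1 x + a_2 x^2, the coefficients solve the normal equations G · a = b where
  G_{ij} = <φ_i, φ_j> and b_i = <f, φ_i>, with φ_0 = 1, φ_1 = x, φ_2 = x^2.
G =
  [2, 0, 2/3]
  [0, 2/3, 0]
  [2/3, 0, 2/5],
b = (2, 32/15, 2/3).
Solving gives a_0 = 1, a_1 = 16/5, a_2 = 0, so
  g(x) = 16*x/5 + 1.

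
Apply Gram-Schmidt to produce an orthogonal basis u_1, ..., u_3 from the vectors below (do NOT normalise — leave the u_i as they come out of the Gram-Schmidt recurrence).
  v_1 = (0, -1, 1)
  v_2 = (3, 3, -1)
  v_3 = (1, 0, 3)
Orthogonal basis:
  u_1 = (0, -1, 1)
  u_2 = (3, 1, 1)
  u_3 = (-7/11, 21/22, 21/22)

Apply the Gram-Schmidt recurrence
  u_1 = v_1
  u_i = v_i − Σ_{j<i} ((v_i · u_j) / (u_j · u_j)) · u_j.

Step by step this gives:
  u_1 = (0, -1, 1)
  u_2 = (3, 1, 1)
  u_3 = (-7/11, 21/22, 21/22)

Orthogonality check:
  u_2 · u_1 = 0 (should be 0)
  u_3 · u_1 = 0 (should be 0)
  u_3 · u_2 = 0 (should be 0)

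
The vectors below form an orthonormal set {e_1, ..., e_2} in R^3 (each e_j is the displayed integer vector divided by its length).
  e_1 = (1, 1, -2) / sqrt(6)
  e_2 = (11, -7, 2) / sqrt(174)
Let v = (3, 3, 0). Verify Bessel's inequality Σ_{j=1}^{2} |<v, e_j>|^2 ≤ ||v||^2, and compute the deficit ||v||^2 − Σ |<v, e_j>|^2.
Σ |<v, e_j>|^2 = 198/29; ||v||^2 = 18; deficit = 324/29

Write each e_j = u_j / sqrt(<u_j, u_j>) where u_j is the displayed integer vector. Then <v, e_j> = <v, u_j> / sqrt(<u_j, u_j>), so |<v, e_j>|^2 = <v, u_j>^2 / <u_j, u_j>.
Coefficients: <v, e_1> = 6/sqrt(6), <v, e_2> = 12/sqrt(174).
Square and sum: Σ |<v, e_j>|^2 = 198/29.
Compute ||v||^2 = v·v = 18.
Deficit = 18 − 198/29 = 324/29 ≥ 0, confirming Bessel's inequality. (The deficit equals ||v − Σ <v,e_j> e_j||^2, the squared distance from v to span{e_j}.)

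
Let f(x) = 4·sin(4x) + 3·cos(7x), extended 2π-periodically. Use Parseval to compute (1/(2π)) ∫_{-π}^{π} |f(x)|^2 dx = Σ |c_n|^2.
Σ |c_n|^2 = 25/2

Expand |f|^2 and use orthogonality of {sin(nx), cos(mx)} on [-π, π]:
  ∫_{-π}^{π} sin(nx)^2 dx = π, ∫ cos(mx)^2 dx = π, and cross terms integrate to 0.
So ∫_{-π}^{π} f(x)^2 dx = 4^2 · π + 3^2 · π = (16 + 9)π.
Divide by 2π: (16 + 9)/2 = 25/2.
By Parseval, this equals Σ |c_n|^2.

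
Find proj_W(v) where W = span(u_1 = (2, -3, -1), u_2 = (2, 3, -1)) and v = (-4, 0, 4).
proj_W(v) = (-24/5, 0, 12/5)

Set up U = [u_1 | ... | u_2] ∈ R^(3×2). The projector onto W = col(U) is P = U (U^T U)^(-1) U^T.
Compute U^T U =
  [14, -4]
  [-4, 14],
and U^T v = (-12, -12).
Solve U^T U · c = U^T v for the coefficients: c = (-6/5, -6/5). The projection is proj_W(v) = U c.
Check: (v - proj_W(v)) · u_1 = 0  (should be 0).
Check: (v - proj_W(v)) · u_2 = 0  (should be 0).
Result: proj_W(v) = (-24/5, 0, 12/5).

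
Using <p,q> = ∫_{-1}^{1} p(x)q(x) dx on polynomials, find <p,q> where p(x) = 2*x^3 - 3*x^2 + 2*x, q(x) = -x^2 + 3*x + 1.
<p,q> = 28/5

Expand the product: p(x)·q(x) = -2*x^5 + 9*x^4 - 9*x^3 + 3*x^2 + 2*x.
∫_{-1}^{1} of each monomial x^k gives [2/(k+1) if k even, 0 if k odd]. Integrating term-by-term (or equivalently evaluating the antiderivative F(x) = -x^6/3 + 9*x^5/5 - 9*x^4/4 + x^3 + x^2 at the endpoints):
  F(1) − F(−1) = 73/60 − (-263/60) = 28/5.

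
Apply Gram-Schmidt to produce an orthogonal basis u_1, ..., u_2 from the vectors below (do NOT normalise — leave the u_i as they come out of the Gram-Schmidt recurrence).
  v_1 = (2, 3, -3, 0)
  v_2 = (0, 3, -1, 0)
Orthogonal basis:
  u_1 = (2, 3, -3, 0)
  u_2 = (-12/11, 15/11, 7/11, 0)

Apply the Gram-Schmidt recurrence
  u_1 = v_1
  u_i = v_i − Σ_{j<i} ((v_i · u_j) / (u_j · u_j)) · u_j.

Step by step this gives:
  u_1 = (2, 3, -3, 0)
  u_2 = (-12/11, 15/11, 7/11, 0)

Orthogonality check:
  u_2 · u_1 = 0 (should be 0)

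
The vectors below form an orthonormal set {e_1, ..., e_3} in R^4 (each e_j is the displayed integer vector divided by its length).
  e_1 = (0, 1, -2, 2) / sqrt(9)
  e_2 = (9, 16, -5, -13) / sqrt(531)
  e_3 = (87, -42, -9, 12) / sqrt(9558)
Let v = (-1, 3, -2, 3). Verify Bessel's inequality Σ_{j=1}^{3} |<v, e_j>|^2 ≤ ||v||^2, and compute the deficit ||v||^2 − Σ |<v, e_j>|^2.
Σ |<v, e_j>|^2 = 389/18; ||v||^2 = 23; deficit = 25/18

Write each e_j = u_j / sqrt(<u_j, u_j>) where u_j is the displayed integer vector. Then <v, e_j> = <v, u_j> / sqrt(<u_j, u_j>), so |<v, e_j>|^2 = <v, u_j>^2 / <u_j, u_j>.
Coefficients: <v, e_1> = 13/sqrt(9), <v, e_2> = 10/sqrt(531), <v, e_3> = -159/sqrt(9558).
Square and sum: Σ |<v, e_j>|^2 = 389/18.
Compute ||v||^2 = v·v = 23.
Deficit = 23 − 389/18 = 25/18 ≥ 0, confirming Bessel's inequality. (The deficit equals ||v − Σ <v,e_j> e_j||^2, the squared distance from v to span{e_j}.)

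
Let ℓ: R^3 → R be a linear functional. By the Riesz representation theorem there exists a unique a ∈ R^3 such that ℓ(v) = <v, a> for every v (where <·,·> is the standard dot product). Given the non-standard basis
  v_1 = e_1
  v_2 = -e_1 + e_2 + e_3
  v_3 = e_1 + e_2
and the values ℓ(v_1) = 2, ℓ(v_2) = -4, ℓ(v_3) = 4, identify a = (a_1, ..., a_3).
a = (2, 2, -4)

Write a = (a_1, ..., a_3) in the standard basis. For each basis vector v_i, ℓ(v_i) = <v_i, a> is a linear equation in the a_j's. Collect the n equations into a matrix system V a = ℓ, where row i of V is v_i (expressed in the standard basis). Since V is invertible (lower-triangular with 1s on the diagonal, up to permutation), solve by back-substitution:
  V =
[[1, 0, 0],
 [-1, 1, 1],
 [1, 1, 0]]
  V a = (2, -4, 4)
Solving gives a = (2, 2, -4).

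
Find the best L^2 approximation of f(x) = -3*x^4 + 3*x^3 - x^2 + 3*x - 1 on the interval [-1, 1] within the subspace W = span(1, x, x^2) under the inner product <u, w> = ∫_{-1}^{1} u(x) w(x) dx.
g(x) = -25*x^2/7 + 24*x/5 - 26/35

The best approximation g ∈ W is the orthogonal projection of f onto W. Writing g = a_0 + a_1 x + a_2 x^2, the coefficients solve the normal equations G · a = b where
  G_{ij} = <φ_i, φ_j> and b_i = <f, φ_i>, with φ_0 = 1, φ_1 = x, φ_2 = x^2.
G =
  [2, 0, 2/3]
  [0, 2/3, 0]
  [2/3, 0, 2/5],
b = (-58/15, 16/5, -202/105).
Solving gives a_0 = -26/35, a_1 = 24/5, a_2 = -25/7, so
  g(x) = -25*x^2/7 + 24*x/5 - 26/35.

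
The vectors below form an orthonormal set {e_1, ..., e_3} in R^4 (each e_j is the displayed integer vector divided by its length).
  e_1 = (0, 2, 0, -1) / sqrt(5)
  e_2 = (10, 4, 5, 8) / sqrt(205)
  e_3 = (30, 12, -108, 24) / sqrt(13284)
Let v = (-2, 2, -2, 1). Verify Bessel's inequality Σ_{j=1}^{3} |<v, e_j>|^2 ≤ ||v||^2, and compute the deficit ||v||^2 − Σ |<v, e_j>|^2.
Σ |<v, e_j>|^2 = 53/9; ||v||^2 = 13; deficit = 64/9

Write each e_j = u_j / sqrt(<u_j, u_j>) where u_j is the displayed integer vector. Then <v, e_j> = <v, u_j> / sqrt(<u_j, u_j>), so |<v, e_j>|^2 = <v, u_j>^2 / <u_j, u_j>.
Coefficients: <v, e_1> = 3/sqrt(5), <v, e_2> = -14/sqrt(205), <v, e_3> = 204/sqrt(13284).
Square and sum: Σ |<v, e_j>|^2 = 53/9.
Compute ||v||^2 = v·v = 13.
Deficit = 13 − 53/9 = 64/9 ≥ 0, confirming Bessel's inequality. (The deficit equals ||v − Σ <v,e_j> e_j||^2, the squared distance from v to span{e_j}.)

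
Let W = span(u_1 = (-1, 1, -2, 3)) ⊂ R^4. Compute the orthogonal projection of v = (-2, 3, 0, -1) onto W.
proj_W(v) = (-2/15, 2/15, -4/15, 2/5)

Set up U = [u_1 | ... | u_1] ∈ R^(4×1). The projector onto W = col(U) is P = U (U^T U)^(-1) U^T.
Compute U^T U =
  [15],
and U^T v = (2).
Solve U^T U · c = U^T v for the coefficients: c = (2/15). The projection is proj_W(v) = U c.
Check: (v - proj_W(v)) · u_1 = 0  (should be 0).
Result: proj_W(v) = (-2/15, 2/15, -4/15, 2/5).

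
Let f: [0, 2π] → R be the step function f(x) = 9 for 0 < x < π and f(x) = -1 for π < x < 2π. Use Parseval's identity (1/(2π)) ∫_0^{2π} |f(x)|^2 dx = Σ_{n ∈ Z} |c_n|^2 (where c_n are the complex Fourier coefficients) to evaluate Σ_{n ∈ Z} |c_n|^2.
Σ |c_n|^2 = 41

Parseval equates the L^2 energy of f (normalised by 1/(2π)) with the ℓ^2 sum of its Fourier coefficients: (1/(2π)) ∫_0^{2π} |f|^2 = Σ |c_n|^2.
Compute the left side: (1/(2π)) [∫_0^π 9^2 dx + ∫_π^{2π} (-1)^2 dx] = (1/(2π)) · (81π + 1π) = (81 + 1)/2 = 41.
So Σ_{n ∈ Z} |c_n|^2 = 41.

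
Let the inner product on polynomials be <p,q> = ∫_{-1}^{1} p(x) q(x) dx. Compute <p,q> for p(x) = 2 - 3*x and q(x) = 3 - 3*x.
<p,q> = 18

Expand the product: p(x)·q(x) = 9*x^2 - 15*x + 6.
∫_{-1}^{1} of each monomial x^k gives [2/(k+1) if k even, 0 if k odd]. Integrating term-by-term (or equivalently evaluating the antiderivative F(x) = 3*x^3 - 15*x^2/2 + 6*x at the endpoints):
  F(1) − F(−1) = 3/2 − (-33/2) = 18.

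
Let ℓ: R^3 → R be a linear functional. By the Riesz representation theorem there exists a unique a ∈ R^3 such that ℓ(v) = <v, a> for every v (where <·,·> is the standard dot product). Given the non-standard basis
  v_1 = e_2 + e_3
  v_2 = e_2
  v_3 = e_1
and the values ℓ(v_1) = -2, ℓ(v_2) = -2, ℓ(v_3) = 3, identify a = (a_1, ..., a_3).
a = (3, -2, 0)

Write a = (a_1, ..., a_3) in the standard basis. For each basis vector v_i, ℓ(v_i) = <v_i, a> is a linear equation in the a_j's. Collect the n equations into a matrix system V a = ℓ, where row i of V is v_i (expressed in the standard basis). Since V is invertible (lower-triangular with 1s on the diagonal, up to permutation), solve by back-substitution:
  V =
[[0, 1, 1],
 [0, 1, 0],
 [1, 0, 0]]
  V a = (-2, -2, 3)
Solving gives a = (3, -2, 0).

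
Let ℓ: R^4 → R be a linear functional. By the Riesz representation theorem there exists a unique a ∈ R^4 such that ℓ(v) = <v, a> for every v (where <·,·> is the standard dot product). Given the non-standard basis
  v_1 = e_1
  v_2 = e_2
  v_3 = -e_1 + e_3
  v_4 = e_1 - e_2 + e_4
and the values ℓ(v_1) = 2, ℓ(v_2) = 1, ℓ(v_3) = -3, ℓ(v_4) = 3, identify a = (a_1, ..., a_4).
a = (2, 1, -1, 2)

Write a = (a_1, ..., a_4) in the standard basis. For each basis vector v_i, ℓ(v_i) = <v_i, a> is a linear equation in the a_j's. Collect the n equations into a matrix system V a = ℓ, where row i of V is v_i (expressed in the standard basis). Since V is invertible (lower-triangular with 1s on the diagonal, up to permutation), solve by back-substitution:
  V =
[[1, 0, 0, 0],
 [0, 1, 0, 0],
 [-1, 0, 1, 0],
 [1, -1, 0, 1]]
  V a = (2, 1, -3, 3)
Solving gives a = (2, 1, -1, 2).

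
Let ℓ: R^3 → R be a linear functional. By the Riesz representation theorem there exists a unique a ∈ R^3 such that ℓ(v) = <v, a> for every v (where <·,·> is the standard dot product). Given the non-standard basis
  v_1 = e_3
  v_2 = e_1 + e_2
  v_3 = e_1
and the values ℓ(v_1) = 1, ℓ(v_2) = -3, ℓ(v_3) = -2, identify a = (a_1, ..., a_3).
a = (-2, -1, 1)

Write a = (a_1, ..., a_3) in the standard basis. For each basis vector v_i, ℓ(v_i) = <v_i, a> is a linear equation in the a_j's. Collect the n equations into a matrix system V a = ℓ, where row i of V is v_i (expressed in the standard basis). Since V is invertible (lower-triangular with 1s on the diagonal, up to permutation), solve by back-substitution:
  V =
[[0, 0, 1],
 [1, 1, 0],
 [1, 0, 0]]
  V a = (1, -3, -2)
Solving gives a = (-2, -1, 1).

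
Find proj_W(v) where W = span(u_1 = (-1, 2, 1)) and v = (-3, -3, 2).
proj_W(v) = (1/6, -1/3, -1/6)

Set up U = [u_1 | ... | u_1] ∈ R^(3×1). The projector onto W = col(U) is P = U (U^T U)^(-1) U^T.
Compute U^T U =
  [6],
and U^T v = (-1).
Solve U^T U · c = U^T v for the coefficients: c = (-1/6). The projection is proj_W(v) = U c.
Check: (v - proj_W(v)) · u_1 = 0  (should be 0).
Result: proj_W(v) = (1/6, -1/3, -1/6).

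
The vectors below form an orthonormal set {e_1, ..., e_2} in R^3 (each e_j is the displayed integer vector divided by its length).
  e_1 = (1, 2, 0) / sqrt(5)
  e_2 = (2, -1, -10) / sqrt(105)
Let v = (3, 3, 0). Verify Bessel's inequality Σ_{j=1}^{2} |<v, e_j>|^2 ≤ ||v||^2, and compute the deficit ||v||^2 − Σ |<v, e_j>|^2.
Σ |<v, e_j>|^2 = 114/7; ||v||^2 = 18; deficit = 12/7

Write each e_j = u_j / sqrt(<u_j, u_j>) where u_j is the displayed integer vector. Then <v, e_j> = <v, u_j> / sqrt(<u_j, u_j>), so |<v, e_j>|^2 = <v, u_j>^2 / <u_j, u_j>.
Coefficients: <v, e_1> = 9/sqrt(5), <v, e_2> = 3/sqrt(105).
Square and sum: Σ |<v, e_j>|^2 = 114/7.
Compute ||v||^2 = v·v = 18.
Deficit = 18 − 114/7 = 12/7 ≥ 0, confirming Bessel's inequality. (The deficit equals ||v − Σ <v,e_j> e_j||^2, the squared distance from v to span{e_j}.)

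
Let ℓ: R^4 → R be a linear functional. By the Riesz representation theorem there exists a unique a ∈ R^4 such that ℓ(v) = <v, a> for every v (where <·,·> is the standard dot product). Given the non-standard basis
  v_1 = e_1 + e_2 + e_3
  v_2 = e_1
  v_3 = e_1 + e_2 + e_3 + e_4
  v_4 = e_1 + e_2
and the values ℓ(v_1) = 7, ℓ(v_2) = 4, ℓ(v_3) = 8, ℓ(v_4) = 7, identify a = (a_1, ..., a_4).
a = (4, 3, 0, 1)

Write a = (a_1, ..., a_4) in the standard basis. For each basis vector v_i, ℓ(v_i) = <v_i, a> is a linear equation in the a_j's. Collect the n equations into a matrix system V a = ℓ, where row i of V is v_i (expressed in the standard basis). Since V is invertible (lower-triangular with 1s on the diagonal, up to permutation), solve by back-substitution:
  V =
[[1, 1, 1, 0],
 [1, 0, 0, 0],
 [1, 1, 1, 1],
 [1, 1, 0, 0]]
  V a = (7, 4, 8, 7)
Solving gives a = (4, 3, 0, 1).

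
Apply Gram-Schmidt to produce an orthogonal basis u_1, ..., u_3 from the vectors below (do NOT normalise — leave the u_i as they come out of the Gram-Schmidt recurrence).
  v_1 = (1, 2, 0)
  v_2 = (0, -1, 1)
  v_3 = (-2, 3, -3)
Orthogonal basis:
  u_1 = (1, 2, 0)
  u_2 = (2/5, -1/5, 1)
  u_3 = (-4/3, 2/3, 2/3)

Apply the Gram-Schmidt recurrence
  u_1 = v_1
  u_i = v_i − Σ_{j<i} ((v_i · u_j) / (u_j · u_j)) · u_j.

Step by step this gives:
  u_1 = (1, 2, 0)
  u_2 = (2/5, -1/5, 1)
  u_3 = (-4/3, 2/3, 2/3)

Orthogonality check:
  u_2 · u_1 = 0 (should be 0)
  u_3 · u_1 = 0 (should be 0)
  u_3 · u_2 = 0 (should be 0)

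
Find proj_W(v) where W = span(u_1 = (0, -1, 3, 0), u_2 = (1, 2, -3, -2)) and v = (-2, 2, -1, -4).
proj_W(v) = (75/59, 97/59, -66/59, -150/59)

Set up U = [u_1 | ... | u_2] ∈ R^(4×2). The projector onto W = col(U) is P = U (U^T U)^(-1) U^T.
Compute U^T U =
  [10, -11]
  [-11, 18],
and U^T v = (-5, 13).
Solve U^T U · c = U^T v for the coefficients: c = (53/59, 75/59). The projection is proj_W(v) = U c.
Check: (v - proj_W(v)) · u_1 = 0  (should be 0).
Check: (v - proj_W(v)) · u_2 = 0  (should be 0).
Result: proj_W(v) = (75/59, 97/59, -66/59, -150/59).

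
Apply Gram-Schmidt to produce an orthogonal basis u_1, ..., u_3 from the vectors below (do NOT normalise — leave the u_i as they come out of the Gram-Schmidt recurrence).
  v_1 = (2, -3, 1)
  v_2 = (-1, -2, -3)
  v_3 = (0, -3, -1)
Orthogonal basis:
  u_1 = (2, -3, 1)
  u_2 = (-8/7, -25/14, -43/14)
  u_3 = (-88/195, -8/39, 56/195)

Apply the Gram-Schmidt recurrence
  u_1 = v_1
  u_i = v_i − Σ_{j<i} ((v_i · u_j) / (u_j · u_j)) · u_j.

Step by step this gives:
  u_1 = (2, -3, 1)
  u_2 = (-8/7, -25/14, -43/14)
  u_3 = (-88/195, -8/39, 56/195)

Orthogonality check:
  u_2 · u_1 = 0 (should be 0)
  u_3 · u_1 = 0 (should be 0)
  u_3 · u_2 = 0 (should be 0)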